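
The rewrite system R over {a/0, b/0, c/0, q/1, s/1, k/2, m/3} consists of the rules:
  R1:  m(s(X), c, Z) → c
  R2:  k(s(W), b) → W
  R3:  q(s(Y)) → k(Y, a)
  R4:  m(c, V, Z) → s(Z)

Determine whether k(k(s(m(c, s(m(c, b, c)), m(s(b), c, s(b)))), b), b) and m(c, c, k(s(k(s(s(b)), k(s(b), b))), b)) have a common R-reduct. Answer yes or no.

no — NF(t₁) = c, NF(t₂) = s(s(b))

Reduce t₁ = k(k(s(m(c, s(m(c, b, c)), m(s(b), c, s(b)))), b), b):
1. k(k(s(m(c, s(m(c, b, c)), m(s(b), c, s(b)))), b), b)  →  k(m(c, s(m(c, b, c)), m(s(b), c, s(b))), b)   [R2 at 1]
2. k(m(c, s(m(c, b, c)), m(s(b), c, s(b))), b)  →  k(s(m(s(b), c, s(b))), b)   [R4 at 1]
3. k(s(m(s(b), c, s(b))), b)  →  m(s(b), c, s(b))   [R2 at ε]
4. m(s(b), c, s(b))  →  c   [R1 at ε]

Reduce t₂ = m(c, c, k(s(k(s(s(b)), k(s(b), b))), b)):
1. m(c, c, k(s(k(s(s(b)), k(s(b), b))), b))  →  s(k(s(k(s(s(b)), k(s(b), b))), b))   [R4 at ε]
2. s(k(s(k(s(s(b)), k(s(b), b))), b))  →  s(k(s(s(b)), k(s(b), b)))   [R2 at 1]
3. s(k(s(s(b)), k(s(b), b)))  →  s(k(s(s(b)), b))   [R2 at 1.2]
4. s(k(s(s(b)), b))  →  s(s(b))   [R2 at 1]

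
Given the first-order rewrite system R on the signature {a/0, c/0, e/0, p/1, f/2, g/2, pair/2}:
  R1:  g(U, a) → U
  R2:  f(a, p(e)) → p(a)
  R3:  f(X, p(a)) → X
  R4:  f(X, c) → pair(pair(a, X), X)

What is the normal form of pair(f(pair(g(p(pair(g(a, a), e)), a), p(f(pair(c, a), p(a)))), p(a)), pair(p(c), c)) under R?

pair(pair(p(pair(a, e)), p(pair(c, a))), pair(p(c), c))

1. pair(f(pair(g(p(pair(g(a, a), e)), a), p(f(pair(c, a), p(a)))), p(a)), pair(p(c), c))  →  pair(pair(g(p(pair(g(a, a), e)), a), p(f(pair(c, a), p(a)))), pair(p(c), c))   [R3 at 1]
2. pair(pair(g(p(pair(g(a, a), e)), a), p(f(pair(c, a), p(a)))), pair(p(c), c))  →  pair(pair(p(pair(g(a, a), e)), p(f(pair(c, a), p(a)))), pair(p(c), c))   [R1 at 1.1]
3. pair(pair(p(pair(g(a, a), e)), p(f(pair(c, a), p(a)))), pair(p(c), c))  →  pair(pair(p(pair(a, e)), p(f(pair(c, a), p(a)))), pair(p(c), c))   [R1 at 1.1.1.1]
4. pair(pair(p(pair(a, e)), p(f(pair(c, a), p(a)))), pair(p(c), c))  →  pair(pair(p(pair(a, e)), p(pair(c, a))), pair(p(c), c))   [R3 at 1.2.1]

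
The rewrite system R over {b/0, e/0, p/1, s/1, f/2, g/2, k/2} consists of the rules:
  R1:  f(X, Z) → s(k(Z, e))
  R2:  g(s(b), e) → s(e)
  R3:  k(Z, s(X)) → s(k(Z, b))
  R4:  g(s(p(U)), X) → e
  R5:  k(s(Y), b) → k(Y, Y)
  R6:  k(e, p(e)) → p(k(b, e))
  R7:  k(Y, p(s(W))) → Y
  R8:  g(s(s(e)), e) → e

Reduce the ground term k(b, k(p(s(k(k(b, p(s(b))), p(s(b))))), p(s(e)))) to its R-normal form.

1. k(b, k(p(s(k(k(b, p(s(b))), p(s(b))))), p(s(e))))  →  k(b, p(s(k(k(b, p(s(b))), p(s(b))))))   [R7 at 2]
2. k(b, p(s(k(k(b, p(s(b))), p(s(b))))))  →  b   [R7 at ε]

b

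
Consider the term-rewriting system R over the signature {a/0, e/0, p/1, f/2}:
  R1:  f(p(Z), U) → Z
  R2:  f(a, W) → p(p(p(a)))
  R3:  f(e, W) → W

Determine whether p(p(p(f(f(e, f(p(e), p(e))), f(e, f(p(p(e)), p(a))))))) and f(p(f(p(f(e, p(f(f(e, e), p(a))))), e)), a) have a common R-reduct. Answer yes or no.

no — NF(t₁) = p(p(p(p(e)))), NF(t₂) = p(p(a))

Reduce t₁ = p(p(p(f(f(e, f(p(e), p(e))), f(e, f(p(p(e)), p(a))))))):
1. p(p(p(f(f(e, f(p(e), p(e))), f(e, f(p(p(e)), p(a)))))))  →  p(p(p(f(f(p(e), p(e)), f(e, f(p(p(e)), p(a)))))))   [R3 at 1.1.1.1]
2. p(p(p(f(f(p(e), p(e)), f(e, f(p(p(e)), p(a)))))))  →  p(p(p(f(e, f(e, f(p(p(e)), p(a)))))))   [R1 at 1.1.1.1]
3. p(p(p(f(e, f(e, f(p(p(e)), p(a)))))))  →  p(p(p(f(e, f(p(p(e)), p(a))))))   [R3 at 1.1.1]
4. p(p(p(f(e, f(p(p(e)), p(a))))))  →  p(p(p(f(p(p(e)), p(a)))))   [R3 at 1.1.1]
5. p(p(p(f(p(p(e)), p(a)))))  →  p(p(p(p(e))))   [R1 at 1.1.1]

Reduce t₂ = f(p(f(p(f(e, p(f(f(e, e), p(a))))), e)), a):
1. f(p(f(p(f(e, p(f(f(e, e), p(a))))), e)), a)  →  f(p(f(e, p(f(f(e, e), p(a))))), e)   [R1 at ε]
2. f(p(f(e, p(f(f(e, e), p(a))))), e)  →  f(e, p(f(f(e, e), p(a))))   [R1 at ε]
3. f(e, p(f(f(e, e), p(a))))  →  p(f(f(e, e), p(a)))   [R3 at ε]
4. p(f(f(e, e), p(a)))  →  p(f(e, p(a)))   [R3 at 1.1]
5. p(f(e, p(a)))  →  p(p(a))   [R3 at 1]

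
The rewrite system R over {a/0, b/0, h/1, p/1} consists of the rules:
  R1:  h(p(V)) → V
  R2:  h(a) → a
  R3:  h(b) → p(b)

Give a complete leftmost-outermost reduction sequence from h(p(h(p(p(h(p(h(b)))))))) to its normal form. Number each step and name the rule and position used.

1. h(p(h(p(p(h(p(h(b))))))))  →  h(p(p(h(p(h(b))))))   [R1 at ε]
2. h(p(p(h(p(h(b))))))  →  p(h(p(h(b))))   [R1 at ε]
3. p(h(p(h(b))))  →  p(h(b))   [R1 at 1]
4. p(h(b))  →  p(p(b))   [R3 at 1]

p(p(b))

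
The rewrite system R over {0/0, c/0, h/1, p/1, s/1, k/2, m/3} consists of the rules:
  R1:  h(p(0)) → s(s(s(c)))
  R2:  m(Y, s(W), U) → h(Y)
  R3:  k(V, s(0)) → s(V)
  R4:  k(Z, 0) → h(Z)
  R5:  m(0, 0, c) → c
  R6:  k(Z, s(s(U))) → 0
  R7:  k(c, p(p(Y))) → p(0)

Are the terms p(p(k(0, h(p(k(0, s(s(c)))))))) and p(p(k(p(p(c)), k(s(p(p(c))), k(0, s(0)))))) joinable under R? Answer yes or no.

Reduce t₁ = p(p(k(0, h(p(k(0, s(s(c)))))))):
1. p(p(k(0, h(p(k(0, s(s(c))))))))  →  p(p(k(0, h(p(0)))))   [R6 at 1.1.2.1.1]
2. p(p(k(0, h(p(0)))))  →  p(p(k(0, s(s(s(c))))))   [R1 at 1.1.2]
3. p(p(k(0, s(s(s(c))))))  →  p(p(0))   [R6 at 1.1]

Reduce t₂ = p(p(k(p(p(c)), k(s(p(p(c))), k(0, s(0)))))):
1. p(p(k(p(p(c)), k(s(p(p(c))), k(0, s(0))))))  →  p(p(k(p(p(c)), k(s(p(p(c))), s(0)))))   [R3 at 1.1.2.2]
2. p(p(k(p(p(c)), k(s(p(p(c))), s(0)))))  →  p(p(k(p(p(c)), s(s(p(p(c)))))))   [R3 at 1.1.2]
3. p(p(k(p(p(c)), s(s(p(p(c)))))))  →  p(p(0))   [R6 at 1.1]

yes — NF(t₁) = p(p(0)), NF(t₂) = p(p(0))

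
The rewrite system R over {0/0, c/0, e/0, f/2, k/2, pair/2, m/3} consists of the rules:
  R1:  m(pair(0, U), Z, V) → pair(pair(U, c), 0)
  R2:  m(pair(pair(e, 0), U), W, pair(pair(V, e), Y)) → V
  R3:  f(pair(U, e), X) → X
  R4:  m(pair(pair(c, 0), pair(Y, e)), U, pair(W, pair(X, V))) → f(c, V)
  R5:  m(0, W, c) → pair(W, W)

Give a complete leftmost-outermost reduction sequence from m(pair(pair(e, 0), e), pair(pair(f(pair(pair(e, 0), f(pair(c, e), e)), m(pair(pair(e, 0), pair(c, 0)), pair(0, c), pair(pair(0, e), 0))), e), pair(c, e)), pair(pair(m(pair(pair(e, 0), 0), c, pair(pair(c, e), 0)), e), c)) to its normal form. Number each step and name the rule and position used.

1. m(pair(pair(e, 0), e), pair(pair(f(pair(pair(e, 0), f(pair(c, e), e)), m(pair(pair(e, 0), pair(c, 0)), pair(0, c), pair(pair(0, e), 0))), e), pair(c, e)), pair(pair(m(pair(pair(e, 0), 0), c, pair(pair(c, e), 0)), e), c))  →  m(pair(pair(e, 0), 0), c, pair(pair(c, e), 0))   [R2 at ε]
2. m(pair(pair(e, 0), 0), c, pair(pair(c, e), 0))  →  c   [R2 at ε]

c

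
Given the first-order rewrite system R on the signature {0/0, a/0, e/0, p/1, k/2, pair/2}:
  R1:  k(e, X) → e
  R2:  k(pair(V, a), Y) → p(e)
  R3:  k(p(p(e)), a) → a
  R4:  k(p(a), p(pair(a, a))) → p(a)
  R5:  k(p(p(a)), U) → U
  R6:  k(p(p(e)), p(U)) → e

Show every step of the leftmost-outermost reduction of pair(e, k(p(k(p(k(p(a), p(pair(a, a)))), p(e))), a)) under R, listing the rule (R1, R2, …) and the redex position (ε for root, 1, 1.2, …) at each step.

1. pair(e, k(p(k(p(k(p(a), p(pair(a, a)))), p(e))), a))  →  pair(e, k(p(k(p(p(a)), p(e))), a))   [R4 at 2.1.1.1.1]
2. pair(e, k(p(k(p(p(a)), p(e))), a))  →  pair(e, k(p(p(e)), a))   [R5 at 2.1.1]
3. pair(e, k(p(p(e)), a))  →  pair(e, a)   [R3 at 2]

pair(e, a)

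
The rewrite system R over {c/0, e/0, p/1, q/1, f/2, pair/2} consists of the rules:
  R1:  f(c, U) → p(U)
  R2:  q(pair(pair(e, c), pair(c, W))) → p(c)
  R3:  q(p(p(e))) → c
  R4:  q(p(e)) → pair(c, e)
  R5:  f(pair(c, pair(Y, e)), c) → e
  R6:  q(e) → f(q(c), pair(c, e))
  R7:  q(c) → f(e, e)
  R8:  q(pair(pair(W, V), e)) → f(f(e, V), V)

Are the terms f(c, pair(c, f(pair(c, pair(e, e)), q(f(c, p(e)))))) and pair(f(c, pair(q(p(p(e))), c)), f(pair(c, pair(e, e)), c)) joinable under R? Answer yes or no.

Reduce t₁ = f(c, pair(c, f(pair(c, pair(e, e)), q(f(c, p(e)))))):
1. f(c, pair(c, f(pair(c, pair(e, e)), q(f(c, p(e))))))  →  p(pair(c, f(pair(c, pair(e, e)), q(f(c, p(e))))))   [R1 at ε]
2. p(pair(c, f(pair(c, pair(e, e)), q(f(c, p(e))))))  →  p(pair(c, f(pair(c, pair(e, e)), q(p(p(e))))))   [R1 at 1.2.2.1]
3. p(pair(c, f(pair(c, pair(e, e)), q(p(p(e))))))  →  p(pair(c, f(pair(c, pair(e, e)), c)))   [R3 at 1.2.2]
4. p(pair(c, f(pair(c, pair(e, e)), c)))  →  p(pair(c, e))   [R5 at 1.2]

Reduce t₂ = pair(f(c, pair(q(p(p(e))), c)), f(pair(c, pair(e, e)), c)):
1. pair(f(c, pair(q(p(p(e))), c)), f(pair(c, pair(e, e)), c))  →  pair(p(pair(q(p(p(e))), c)), f(pair(c, pair(e, e)), c))   [R1 at 1]
2. pair(p(pair(q(p(p(e))), c)), f(pair(c, pair(e, e)), c))  →  pair(p(pair(c, c)), f(pair(c, pair(e, e)), c))   [R3 at 1.1.1]
3. pair(p(pair(c, c)), f(pair(c, pair(e, e)), c))  →  pair(p(pair(c, c)), e)   [R5 at 2]

no — NF(t₁) = p(pair(c, e)), NF(t₂) = pair(p(pair(c, c)), e)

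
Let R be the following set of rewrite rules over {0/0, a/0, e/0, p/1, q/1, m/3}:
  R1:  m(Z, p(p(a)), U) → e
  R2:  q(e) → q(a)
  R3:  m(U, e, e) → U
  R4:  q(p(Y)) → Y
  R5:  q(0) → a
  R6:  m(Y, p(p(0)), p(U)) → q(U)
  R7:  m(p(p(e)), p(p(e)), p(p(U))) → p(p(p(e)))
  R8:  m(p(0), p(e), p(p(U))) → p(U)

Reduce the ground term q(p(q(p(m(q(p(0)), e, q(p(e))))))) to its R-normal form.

1. q(p(q(p(m(q(p(0)), e, q(p(e)))))))  →  q(p(m(q(p(0)), e, q(p(e)))))   [R4 at ε]
2. q(p(m(q(p(0)), e, q(p(e)))))  →  m(q(p(0)), e, q(p(e)))   [R4 at ε]
3. m(q(p(0)), e, q(p(e)))  →  m(0, e, q(p(e)))   [R4 at 1]
4. m(0, e, q(p(e)))  →  m(0, e, e)   [R4 at 3]
5. m(0, e, e)  →  0   [R3 at ε]

0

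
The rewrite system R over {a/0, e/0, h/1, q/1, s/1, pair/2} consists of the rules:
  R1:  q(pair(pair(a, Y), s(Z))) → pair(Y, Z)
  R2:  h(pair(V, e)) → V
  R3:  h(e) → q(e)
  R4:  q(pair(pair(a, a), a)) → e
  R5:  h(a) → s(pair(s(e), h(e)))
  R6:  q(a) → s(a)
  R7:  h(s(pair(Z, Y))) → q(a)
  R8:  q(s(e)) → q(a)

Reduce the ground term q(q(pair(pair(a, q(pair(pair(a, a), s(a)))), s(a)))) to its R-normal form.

e

1. q(q(pair(pair(a, q(pair(pair(a, a), s(a)))), s(a))))  →  q(pair(q(pair(pair(a, a), s(a))), a))   [R1 at 1]
2. q(pair(q(pair(pair(a, a), s(a))), a))  →  q(pair(pair(a, a), a))   [R1 at 1.1]
3. q(pair(pair(a, a), a))  →  e   [R4 at ε]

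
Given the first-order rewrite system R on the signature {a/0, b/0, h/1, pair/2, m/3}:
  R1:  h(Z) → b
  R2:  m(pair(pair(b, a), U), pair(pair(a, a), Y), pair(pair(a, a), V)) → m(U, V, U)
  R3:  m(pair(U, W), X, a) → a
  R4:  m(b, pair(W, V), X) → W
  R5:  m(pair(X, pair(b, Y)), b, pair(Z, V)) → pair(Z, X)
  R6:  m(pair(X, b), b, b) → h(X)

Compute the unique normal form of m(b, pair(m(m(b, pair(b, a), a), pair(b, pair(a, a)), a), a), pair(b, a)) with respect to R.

1. m(b, pair(m(m(b, pair(b, a), a), pair(b, pair(a, a)), a), a), pair(b, a))  →  m(m(b, pair(b, a), a), pair(b, pair(a, a)), a)   [R4 at ε]
2. m(m(b, pair(b, a), a), pair(b, pair(a, a)), a)  →  m(b, pair(b, pair(a, a)), a)   [R4 at 1]
3. m(b, pair(b, pair(a, a)), a)  →  b   [R4 at ε]

b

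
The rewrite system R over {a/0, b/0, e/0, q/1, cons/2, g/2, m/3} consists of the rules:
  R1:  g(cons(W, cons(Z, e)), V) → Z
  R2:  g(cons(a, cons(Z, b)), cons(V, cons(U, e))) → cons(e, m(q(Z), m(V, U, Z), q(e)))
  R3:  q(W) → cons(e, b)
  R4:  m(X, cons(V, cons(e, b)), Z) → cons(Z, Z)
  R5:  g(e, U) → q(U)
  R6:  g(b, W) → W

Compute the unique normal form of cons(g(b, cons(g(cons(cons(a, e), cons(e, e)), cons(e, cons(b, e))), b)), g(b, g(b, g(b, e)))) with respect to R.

1. cons(g(b, cons(g(cons(cons(a, e), cons(e, e)), cons(e, cons(b, e))), b)), g(b, g(b, g(b, e))))  →  cons(cons(g(cons(cons(a, e), cons(e, e)), cons(e, cons(b, e))), b), g(b, g(b, g(b, e))))   [R6 at 1]
2. cons(cons(g(cons(cons(a, e), cons(e, e)), cons(e, cons(b, e))), b), g(b, g(b, g(b, e))))  →  cons(cons(e, b), g(b, g(b, g(b, e))))   [R1 at 1.1]
3. cons(cons(e, b), g(b, g(b, g(b, e))))  →  cons(cons(e, b), g(b, g(b, e)))   [R6 at 2]
4. cons(cons(e, b), g(b, g(b, e)))  →  cons(cons(e, b), g(b, e))   [R6 at 2]
5. cons(cons(e, b), g(b, e))  →  cons(cons(e, b), e)   [R6 at 2]

cons(cons(e, b), e)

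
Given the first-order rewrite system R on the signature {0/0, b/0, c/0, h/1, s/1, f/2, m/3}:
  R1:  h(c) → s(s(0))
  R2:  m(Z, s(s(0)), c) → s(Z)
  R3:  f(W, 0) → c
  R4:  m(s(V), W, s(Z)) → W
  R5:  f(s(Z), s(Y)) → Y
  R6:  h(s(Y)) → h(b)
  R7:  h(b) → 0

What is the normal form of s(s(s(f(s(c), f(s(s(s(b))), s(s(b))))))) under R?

1. s(s(s(f(s(c), f(s(s(s(b))), s(s(b)))))))  →  s(s(s(f(s(c), s(b)))))   [R5 at 1.1.1.2]
2. s(s(s(f(s(c), s(b)))))  →  s(s(s(b)))   [R5 at 1.1.1]

s(s(s(b)))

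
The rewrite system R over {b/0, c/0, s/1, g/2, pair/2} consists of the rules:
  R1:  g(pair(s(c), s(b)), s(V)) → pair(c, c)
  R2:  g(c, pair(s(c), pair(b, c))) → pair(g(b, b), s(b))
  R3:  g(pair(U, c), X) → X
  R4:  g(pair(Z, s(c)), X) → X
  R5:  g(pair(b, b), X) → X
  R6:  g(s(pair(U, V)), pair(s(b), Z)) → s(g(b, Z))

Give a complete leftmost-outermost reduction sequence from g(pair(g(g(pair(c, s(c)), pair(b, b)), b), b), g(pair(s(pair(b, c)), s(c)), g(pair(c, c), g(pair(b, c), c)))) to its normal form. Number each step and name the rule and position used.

c

1. g(pair(g(g(pair(c, s(c)), pair(b, b)), b), b), g(pair(s(pair(b, c)), s(c)), g(pair(c, c), g(pair(b, c), c))))  →  g(pair(g(pair(b, b), b), b), g(pair(s(pair(b, c)), s(c)), g(pair(c, c), g(pair(b, c), c))))   [R4 at 1.1.1]
2. g(pair(g(pair(b, b), b), b), g(pair(s(pair(b, c)), s(c)), g(pair(c, c), g(pair(b, c), c))))  →  g(pair(b, b), g(pair(s(pair(b, c)), s(c)), g(pair(c, c), g(pair(b, c), c))))   [R5 at 1.1]
3. g(pair(b, b), g(pair(s(pair(b, c)), s(c)), g(pair(c, c), g(pair(b, c), c))))  →  g(pair(s(pair(b, c)), s(c)), g(pair(c, c), g(pair(b, c), c)))   [R5 at ε]
4. g(pair(s(pair(b, c)), s(c)), g(pair(c, c), g(pair(b, c), c)))  →  g(pair(c, c), g(pair(b, c), c))   [R4 at ε]
5. g(pair(c, c), g(pair(b, c), c))  →  g(pair(b, c), c)   [R3 at ε]
6. g(pair(b, c), c)  →  c   [R3 at ε]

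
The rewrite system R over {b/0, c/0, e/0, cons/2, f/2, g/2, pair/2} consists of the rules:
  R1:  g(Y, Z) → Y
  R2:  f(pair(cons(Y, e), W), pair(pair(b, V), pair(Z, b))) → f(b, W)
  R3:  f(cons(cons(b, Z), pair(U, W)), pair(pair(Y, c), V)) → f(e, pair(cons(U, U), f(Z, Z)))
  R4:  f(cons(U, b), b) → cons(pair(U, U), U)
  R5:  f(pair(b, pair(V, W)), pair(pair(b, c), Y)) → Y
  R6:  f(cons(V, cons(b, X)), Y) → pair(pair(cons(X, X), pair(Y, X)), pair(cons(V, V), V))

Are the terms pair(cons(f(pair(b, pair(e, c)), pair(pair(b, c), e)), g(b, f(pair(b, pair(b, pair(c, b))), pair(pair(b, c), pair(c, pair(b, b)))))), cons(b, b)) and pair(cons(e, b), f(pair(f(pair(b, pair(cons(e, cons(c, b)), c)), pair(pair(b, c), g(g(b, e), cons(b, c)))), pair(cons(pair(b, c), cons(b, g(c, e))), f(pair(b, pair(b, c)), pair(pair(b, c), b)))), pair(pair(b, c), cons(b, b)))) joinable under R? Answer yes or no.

yes — NF(t₁) = pair(cons(e, b), cons(b, b)), NF(t₂) = pair(cons(e, b), cons(b, b))

Reduce t₁ = pair(cons(f(pair(b, pair(e, c)), pair(pair(b, c), e)), g(b, f(pair(b, pair(b, pair(c, b))), pair(pair(b, c), pair(c, pair(b, b)))))), cons(b, b)):
1. pair(cons(f(pair(b, pair(e, c)), pair(pair(b, c), e)), g(b, f(pair(b, pair(b, pair(c, b))), pair(pair(b, c), pair(c, pair(b, b)))))), cons(b, b))  →  pair(cons(e, g(b, f(pair(b, pair(b, pair(c, b))), pair(pair(b, c), pair(c, pair(b, b)))))), cons(b, b))   [R5 at 1.1]
2. pair(cons(e, g(b, f(pair(b, pair(b, pair(c, b))), pair(pair(b, c), pair(c, pair(b, b)))))), cons(b, b))  →  pair(cons(e, b), cons(b, b))   [R1 at 1.2]

Reduce t₂ = pair(cons(e, b), f(pair(f(pair(b, pair(cons(e, cons(c, b)), c)), pair(pair(b, c), g(g(b, e), cons(b, c)))), pair(cons(pair(b, c), cons(b, g(c, e))), f(pair(b, pair(b, c)), pair(pair(b, c), b)))), pair(pair(b, c), cons(b, b)))):
1. pair(cons(e, b), f(pair(f(pair(b, pair(cons(e, cons(c, b)), c)), pair(pair(b, c), g(g(b, e), cons(b, c)))), pair(cons(pair(b, c), cons(b, g(c, e))), f(pair(b, pair(b, c)), pair(pair(b, c), b)))), pair(pair(b, c), cons(b, b))))  →  pair(cons(e, b), f(pair(g(g(b, e), cons(b, c)), pair(cons(pair(b, c), cons(b, g(c, e))), f(pair(b, pair(b, c)), pair(pair(b, c), b)))), pair(pair(b, c), cons(b, b))))   [R5 at 2.1.1]
2. pair(cons(e, b), f(pair(g(g(b, e), cons(b, c)), pair(cons(pair(b, c), cons(b, g(c, e))), f(pair(b, pair(b, c)), pair(pair(b, c), b)))), pair(pair(b, c), cons(b, b))))  →  pair(cons(e, b), f(pair(g(b, e), pair(cons(pair(b, c), cons(b, g(c, e))), f(pair(b, pair(b, c)), pair(pair(b, c), b)))), pair(pair(b, c), cons(b, b))))   [R1 at 2.1.1]
3. pair(cons(e, b), f(pair(g(b, e), pair(cons(pair(b, c), cons(b, g(c, e))), f(pair(b, pair(b, c)), pair(pair(b, c), b)))), pair(pair(b, c), cons(b, b))))  →  pair(cons(e, b), f(pair(b, pair(cons(pair(b, c), cons(b, g(c, e))), f(pair(b, pair(b, c)), pair(pair(b, c), b)))), pair(pair(b, c), cons(b, b))))   [R1 at 2.1.1]
4. pair(cons(e, b), f(pair(b, pair(cons(pair(b, c), cons(b, g(c, e))), f(pair(b, pair(b, c)), pair(pair(b, c), b)))), pair(pair(b, c), cons(b, b))))  →  pair(cons(e, b), cons(b, b))   [R5 at 2]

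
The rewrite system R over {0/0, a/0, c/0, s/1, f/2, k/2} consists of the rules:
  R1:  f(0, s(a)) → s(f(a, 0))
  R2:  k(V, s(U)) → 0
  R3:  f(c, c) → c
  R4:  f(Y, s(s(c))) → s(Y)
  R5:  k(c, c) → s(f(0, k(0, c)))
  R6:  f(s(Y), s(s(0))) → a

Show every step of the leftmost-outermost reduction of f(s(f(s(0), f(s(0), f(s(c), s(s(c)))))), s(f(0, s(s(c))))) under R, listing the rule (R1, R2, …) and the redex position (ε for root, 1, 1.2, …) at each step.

a

1. f(s(f(s(0), f(s(0), f(s(c), s(s(c)))))), s(f(0, s(s(c)))))  →  f(s(f(s(0), f(s(0), s(s(c))))), s(f(0, s(s(c)))))   [R4 at 1.1.2.2]
2. f(s(f(s(0), f(s(0), s(s(c))))), s(f(0, s(s(c)))))  →  f(s(f(s(0), s(s(0)))), s(f(0, s(s(c)))))   [R4 at 1.1.2]
3. f(s(f(s(0), s(s(0)))), s(f(0, s(s(c)))))  →  f(s(a), s(f(0, s(s(c)))))   [R6 at 1.1]
4. f(s(a), s(f(0, s(s(c)))))  →  f(s(a), s(s(0)))   [R4 at 2.1]
5. f(s(a), s(s(0)))  →  a   [R6 at ε]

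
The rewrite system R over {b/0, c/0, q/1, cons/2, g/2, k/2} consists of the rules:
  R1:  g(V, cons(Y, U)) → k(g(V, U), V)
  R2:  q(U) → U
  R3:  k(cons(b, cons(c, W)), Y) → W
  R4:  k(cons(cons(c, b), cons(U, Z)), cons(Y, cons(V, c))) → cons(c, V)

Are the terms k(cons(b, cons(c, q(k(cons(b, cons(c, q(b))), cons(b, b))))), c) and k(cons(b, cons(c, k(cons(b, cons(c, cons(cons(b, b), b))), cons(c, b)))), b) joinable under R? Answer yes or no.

no — NF(t₁) = b, NF(t₂) = cons(cons(b, b), b)

Reduce t₁ = k(cons(b, cons(c, q(k(cons(b, cons(c, q(b))), cons(b, b))))), c):
1. k(cons(b, cons(c, q(k(cons(b, cons(c, q(b))), cons(b, b))))), c)  →  q(k(cons(b, cons(c, q(b))), cons(b, b)))   [R3 at ε]
2. q(k(cons(b, cons(c, q(b))), cons(b, b)))  →  k(cons(b, cons(c, q(b))), cons(b, b))   [R2 at ε]
3. k(cons(b, cons(c, q(b))), cons(b, b))  →  q(b)   [R3 at ε]
4. q(b)  →  b   [R2 at ε]

Reduce t₂ = k(cons(b, cons(c, k(cons(b, cons(c, cons(cons(b, b), b))), cons(c, b)))), b):
1. k(cons(b, cons(c, k(cons(b, cons(c, cons(cons(b, b), b))), cons(c, b)))), b)  →  k(cons(b, cons(c, cons(cons(b, b), b))), cons(c, b))   [R3 at ε]
2. k(cons(b, cons(c, cons(cons(b, b), b))), cons(c, b))  →  cons(cons(b, b), b)   [R3 at ε]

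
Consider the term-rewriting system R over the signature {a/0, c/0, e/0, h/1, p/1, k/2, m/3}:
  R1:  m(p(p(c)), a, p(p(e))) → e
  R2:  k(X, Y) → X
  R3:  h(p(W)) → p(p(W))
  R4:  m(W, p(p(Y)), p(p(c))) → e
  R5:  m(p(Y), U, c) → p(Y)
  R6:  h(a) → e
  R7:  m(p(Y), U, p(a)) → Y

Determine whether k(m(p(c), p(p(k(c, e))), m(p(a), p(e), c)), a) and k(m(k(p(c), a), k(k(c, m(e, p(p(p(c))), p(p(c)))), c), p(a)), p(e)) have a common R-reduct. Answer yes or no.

yes — NF(t₁) = c, NF(t₂) = c

Reduce t₁ = k(m(p(c), p(p(k(c, e))), m(p(a), p(e), c)), a):
1. k(m(p(c), p(p(k(c, e))), m(p(a), p(e), c)), a)  →  m(p(c), p(p(k(c, e))), m(p(a), p(e), c))   [R2 at ε]
2. m(p(c), p(p(k(c, e))), m(p(a), p(e), c))  →  m(p(c), p(p(c)), m(p(a), p(e), c))   [R2 at 2.1.1]
3. m(p(c), p(p(c)), m(p(a), p(e), c))  →  m(p(c), p(p(c)), p(a))   [R5 at 3]
4. m(p(c), p(p(c)), p(a))  →  c   [R7 at ε]

Reduce t₂ = k(m(k(p(c), a), k(k(c, m(e, p(p(p(c))), p(p(c)))), c), p(a)), p(e)):
1. k(m(k(p(c), a), k(k(c, m(e, p(p(p(c))), p(p(c)))), c), p(a)), p(e))  →  m(k(p(c), a), k(k(c, m(e, p(p(p(c))), p(p(c)))), c), p(a))   [R2 at ε]
2. m(k(p(c), a), k(k(c, m(e, p(p(p(c))), p(p(c)))), c), p(a))  →  m(p(c), k(k(c, m(e, p(p(p(c))), p(p(c)))), c), p(a))   [R2 at 1]
3. m(p(c), k(k(c, m(e, p(p(p(c))), p(p(c)))), c), p(a))  →  c   [R7 at ε]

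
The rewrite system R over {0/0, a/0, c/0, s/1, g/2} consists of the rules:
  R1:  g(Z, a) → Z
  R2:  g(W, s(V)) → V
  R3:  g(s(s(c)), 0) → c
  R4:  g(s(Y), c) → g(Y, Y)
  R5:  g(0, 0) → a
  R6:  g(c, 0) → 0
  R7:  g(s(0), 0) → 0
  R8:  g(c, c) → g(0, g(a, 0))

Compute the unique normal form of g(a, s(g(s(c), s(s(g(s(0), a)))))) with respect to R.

1. g(a, s(g(s(c), s(s(g(s(0), a))))))  →  g(s(c), s(s(g(s(0), a))))   [R2 at ε]
2. g(s(c), s(s(g(s(0), a))))  →  s(g(s(0), a))   [R2 at ε]
3. s(g(s(0), a))  →  s(s(0))   [R1 at 1]

s(s(0))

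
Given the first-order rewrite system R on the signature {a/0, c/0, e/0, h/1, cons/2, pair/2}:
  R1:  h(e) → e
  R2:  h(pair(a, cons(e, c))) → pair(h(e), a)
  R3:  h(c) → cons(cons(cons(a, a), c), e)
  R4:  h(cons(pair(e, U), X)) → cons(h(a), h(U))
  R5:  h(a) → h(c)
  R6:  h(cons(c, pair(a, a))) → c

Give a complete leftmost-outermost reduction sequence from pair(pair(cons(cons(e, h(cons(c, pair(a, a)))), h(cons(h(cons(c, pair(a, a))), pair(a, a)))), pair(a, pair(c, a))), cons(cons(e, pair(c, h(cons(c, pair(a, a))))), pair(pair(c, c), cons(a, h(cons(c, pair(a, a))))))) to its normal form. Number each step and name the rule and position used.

1. pair(pair(cons(cons(e, h(cons(c, pair(a, a)))), h(cons(h(cons(c, pair(a, a))), pair(a, a)))), pair(a, pair(c, a))), cons(cons(e, pair(c, h(cons(c, pair(a, a))))), pair(pair(c, c), cons(a, h(cons(c, pair(a, a)))))))  →  pair(pair(cons(cons(e, c), h(cons(h(cons(c, pair(a, a))), pair(a, a)))), pair(a, pair(c, a))), cons(cons(e, pair(c, h(cons(c, pair(a, a))))), pair(pair(c, c), cons(a, h(cons(c, pair(a, a)))))))   [R6 at 1.1.1.2]
2. pair(pair(cons(cons(e, c), h(cons(h(cons(c, pair(a, a))), pair(a, a)))), pair(a, pair(c, a))), cons(cons(e, pair(c, h(cons(c, pair(a, a))))), pair(pair(c, c), cons(a, h(cons(c, pair(a, a)))))))  →  pair(pair(cons(cons(e, c), h(cons(c, pair(a, a)))), pair(a, pair(c, a))), cons(cons(e, pair(c, h(cons(c, pair(a, a))))), pair(pair(c, c), cons(a, h(cons(c, pair(a, a)))))))   [R6 at 1.1.2.1.1]
3. pair(pair(cons(cons(e, c), h(cons(c, pair(a, a)))), pair(a, pair(c, a))), cons(cons(e, pair(c, h(cons(c, pair(a, a))))), pair(pair(c, c), cons(a, h(cons(c, pair(a, a)))))))  →  pair(pair(cons(cons(e, c), c), pair(a, pair(c, a))), cons(cons(e, pair(c, h(cons(c, pair(a, a))))), pair(pair(c, c), cons(a, h(cons(c, pair(a, a)))))))   [R6 at 1.1.2]
4. pair(pair(cons(cons(e, c), c), pair(a, pair(c, a))), cons(cons(e, pair(c, h(cons(c, pair(a, a))))), pair(pair(c, c), cons(a, h(cons(c, pair(a, a)))))))  →  pair(pair(cons(cons(e, c), c), pair(a, pair(c, a))), cons(cons(e, pair(c, c)), pair(pair(c, c), cons(a, h(cons(c, pair(a, a)))))))   [R6 at 2.1.2.2]
5. pair(pair(cons(cons(e, c), c), pair(a, pair(c, a))), cons(cons(e, pair(c, c)), pair(pair(c, c), cons(a, h(cons(c, pair(a, a)))))))  →  pair(pair(cons(cons(e, c), c), pair(a, pair(c, a))), cons(cons(e, pair(c, c)), pair(pair(c, c), cons(a, c))))   [R6 at 2.2.2.2]

pair(pair(cons(cons(e, c), c), pair(a, pair(c, a))), cons(cons(e, pair(c, c)), pair(pair(c, c), cons(a, c))))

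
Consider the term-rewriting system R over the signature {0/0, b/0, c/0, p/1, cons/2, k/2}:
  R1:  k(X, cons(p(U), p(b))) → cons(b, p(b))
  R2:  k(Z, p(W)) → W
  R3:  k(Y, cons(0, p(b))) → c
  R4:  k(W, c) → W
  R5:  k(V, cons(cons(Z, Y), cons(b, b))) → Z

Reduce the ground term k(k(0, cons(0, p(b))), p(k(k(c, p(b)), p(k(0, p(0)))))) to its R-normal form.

0

1. k(k(0, cons(0, p(b))), p(k(k(c, p(b)), p(k(0, p(0))))))  →  k(k(c, p(b)), p(k(0, p(0))))   [R2 at ε]
2. k(k(c, p(b)), p(k(0, p(0))))  →  k(0, p(0))   [R2 at ε]
3. k(0, p(0))  →  0   [R2 at ε]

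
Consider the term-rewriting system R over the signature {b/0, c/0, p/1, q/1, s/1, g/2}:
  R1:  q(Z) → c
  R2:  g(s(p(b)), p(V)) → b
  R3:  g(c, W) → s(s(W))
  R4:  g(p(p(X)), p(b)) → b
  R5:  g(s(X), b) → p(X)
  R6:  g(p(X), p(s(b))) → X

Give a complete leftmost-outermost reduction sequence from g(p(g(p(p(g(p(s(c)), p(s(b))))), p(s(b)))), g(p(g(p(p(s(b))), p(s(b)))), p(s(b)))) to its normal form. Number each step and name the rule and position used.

1. g(p(g(p(p(g(p(s(c)), p(s(b))))), p(s(b)))), g(p(g(p(p(s(b))), p(s(b)))), p(s(b))))  →  g(p(p(g(p(s(c)), p(s(b))))), g(p(g(p(p(s(b))), p(s(b)))), p(s(b))))   [R6 at 1.1]
2. g(p(p(g(p(s(c)), p(s(b))))), g(p(g(p(p(s(b))), p(s(b)))), p(s(b))))  →  g(p(p(s(c))), g(p(g(p(p(s(b))), p(s(b)))), p(s(b))))   [R6 at 1.1.1]
3. g(p(p(s(c))), g(p(g(p(p(s(b))), p(s(b)))), p(s(b))))  →  g(p(p(s(c))), g(p(p(s(b))), p(s(b))))   [R6 at 2]
4. g(p(p(s(c))), g(p(p(s(b))), p(s(b))))  →  g(p(p(s(c))), p(s(b)))   [R6 at 2]
5. g(p(p(s(c))), p(s(b)))  →  p(s(c))   [R6 at ε]

p(s(c))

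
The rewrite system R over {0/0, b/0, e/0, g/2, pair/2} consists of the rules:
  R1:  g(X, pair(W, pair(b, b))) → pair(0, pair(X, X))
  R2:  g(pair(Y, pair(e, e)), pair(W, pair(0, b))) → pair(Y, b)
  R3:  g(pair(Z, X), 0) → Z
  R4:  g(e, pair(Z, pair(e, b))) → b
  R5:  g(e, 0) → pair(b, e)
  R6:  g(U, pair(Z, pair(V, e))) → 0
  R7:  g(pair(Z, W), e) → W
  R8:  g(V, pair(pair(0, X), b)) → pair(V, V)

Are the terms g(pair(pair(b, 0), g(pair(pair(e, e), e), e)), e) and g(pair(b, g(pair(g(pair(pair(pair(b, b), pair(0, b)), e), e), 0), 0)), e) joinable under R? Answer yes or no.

yes — NF(t₁) = e, NF(t₂) = e

Reduce t₁ = g(pair(pair(b, 0), g(pair(pair(e, e), e), e)), e):
1. g(pair(pair(b, 0), g(pair(pair(e, e), e), e)), e)  →  g(pair(pair(e, e), e), e)   [R7 at ε]
2. g(pair(pair(e, e), e), e)  →  e   [R7 at ε]

Reduce t₂ = g(pair(b, g(pair(g(pair(pair(pair(b, b), pair(0, b)), e), e), 0), 0)), e):
1. g(pair(b, g(pair(g(pair(pair(pair(b, b), pair(0, b)), e), e), 0), 0)), e)  →  g(pair(g(pair(pair(pair(b, b), pair(0, b)), e), e), 0), 0)   [R7 at ε]
2. g(pair(g(pair(pair(pair(b, b), pair(0, b)), e), e), 0), 0)  →  g(pair(pair(pair(b, b), pair(0, b)), e), e)   [R3 at ε]
3. g(pair(pair(pair(b, b), pair(0, b)), e), e)  →  e   [R7 at ε]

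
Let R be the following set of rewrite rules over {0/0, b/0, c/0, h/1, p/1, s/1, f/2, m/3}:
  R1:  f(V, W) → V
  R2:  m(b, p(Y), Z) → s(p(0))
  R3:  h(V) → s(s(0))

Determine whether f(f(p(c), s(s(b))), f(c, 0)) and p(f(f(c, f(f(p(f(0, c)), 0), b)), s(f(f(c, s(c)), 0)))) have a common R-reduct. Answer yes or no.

yes — NF(t₁) = p(c), NF(t₂) = p(c)

Reduce t₁ = f(f(p(c), s(s(b))), f(c, 0)):
1. f(f(p(c), s(s(b))), f(c, 0))  →  f(p(c), s(s(b)))   [R1 at ε]
2. f(p(c), s(s(b)))  →  p(c)   [R1 at ε]

Reduce t₂ = p(f(f(c, f(f(p(f(0, c)), 0), b)), s(f(f(c, s(c)), 0)))):
1. p(f(f(c, f(f(p(f(0, c)), 0), b)), s(f(f(c, s(c)), 0))))  →  p(f(c, f(f(p(f(0, c)), 0), b)))   [R1 at 1]
2. p(f(c, f(f(p(f(0, c)), 0), b)))  →  p(c)   [R1 at 1]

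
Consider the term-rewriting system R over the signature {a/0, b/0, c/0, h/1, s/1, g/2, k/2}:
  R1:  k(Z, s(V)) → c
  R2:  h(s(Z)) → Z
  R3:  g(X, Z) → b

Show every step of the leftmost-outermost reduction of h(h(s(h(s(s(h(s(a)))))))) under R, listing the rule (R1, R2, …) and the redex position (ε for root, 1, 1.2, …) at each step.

a

1. h(h(s(h(s(s(h(s(a))))))))  →  h(h(s(s(h(s(a))))))   [R2 at 1]
2. h(h(s(s(h(s(a))))))  →  h(s(h(s(a))))   [R2 at 1]
3. h(s(h(s(a))))  →  h(s(a))   [R2 at ε]
4. h(s(a))  →  a   [R2 at ε]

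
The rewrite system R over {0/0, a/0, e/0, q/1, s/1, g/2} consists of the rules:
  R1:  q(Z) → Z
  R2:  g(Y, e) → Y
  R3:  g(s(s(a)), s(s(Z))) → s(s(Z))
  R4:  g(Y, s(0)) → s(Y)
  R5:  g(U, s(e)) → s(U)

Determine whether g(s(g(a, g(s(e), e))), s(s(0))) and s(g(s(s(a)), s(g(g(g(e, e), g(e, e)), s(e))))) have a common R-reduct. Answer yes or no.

no — NF(t₁) = s(s(0)), NF(t₂) = s(s(s(e)))

Reduce t₁ = g(s(g(a, g(s(e), e))), s(s(0))):
1. g(s(g(a, g(s(e), e))), s(s(0)))  →  g(s(g(a, s(e))), s(s(0)))   [R2 at 1.1.2]
2. g(s(g(a, s(e))), s(s(0)))  →  g(s(s(a)), s(s(0)))   [R5 at 1.1]
3. g(s(s(a)), s(s(0)))  →  s(s(0))   [R3 at ε]

Reduce t₂ = s(g(s(s(a)), s(g(g(g(e, e), g(e, e)), s(e))))):
1. s(g(s(s(a)), s(g(g(g(e, e), g(e, e)), s(e)))))  →  s(g(s(s(a)), s(s(g(g(e, e), g(e, e))))))   [R5 at 1.2.1]
2. s(g(s(s(a)), s(s(g(g(e, e), g(e, e))))))  →  s(s(s(g(g(e, e), g(e, e)))))   [R3 at 1]
3. s(s(s(g(g(e, e), g(e, e)))))  →  s(s(s(g(e, g(e, e)))))   [R2 at 1.1.1.1]
4. s(s(s(g(e, g(e, e)))))  →  s(s(s(g(e, e))))   [R2 at 1.1.1.2]
5. s(s(s(g(e, e))))  →  s(s(s(e)))   [R2 at 1.1.1]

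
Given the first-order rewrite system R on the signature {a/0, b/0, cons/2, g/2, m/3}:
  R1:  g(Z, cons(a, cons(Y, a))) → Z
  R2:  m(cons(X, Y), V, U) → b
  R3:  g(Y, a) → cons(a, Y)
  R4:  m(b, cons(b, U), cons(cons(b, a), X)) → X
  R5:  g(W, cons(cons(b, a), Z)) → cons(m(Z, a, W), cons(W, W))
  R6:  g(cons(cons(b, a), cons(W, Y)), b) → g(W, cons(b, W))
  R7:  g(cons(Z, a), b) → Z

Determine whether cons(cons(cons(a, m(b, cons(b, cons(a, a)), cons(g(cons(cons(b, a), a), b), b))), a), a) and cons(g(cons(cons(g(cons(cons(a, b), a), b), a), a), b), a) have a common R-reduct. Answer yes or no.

yes — NF(t₁) = cons(cons(cons(a, b), a), a), NF(t₂) = cons(cons(cons(a, b), a), a)

Reduce t₁ = cons(cons(cons(a, m(b, cons(b, cons(a, a)), cons(g(cons(cons(b, a), a), b), b))), a), a):
1. cons(cons(cons(a, m(b, cons(b, cons(a, a)), cons(g(cons(cons(b, a), a), b), b))), a), a)  →  cons(cons(cons(a, m(b, cons(b, cons(a, a)), cons(cons(b, a), b))), a), a)   [R7 at 1.1.2.3.1]
2. cons(cons(cons(a, m(b, cons(b, cons(a, a)), cons(cons(b, a), b))), a), a)  →  cons(cons(cons(a, b), a), a)   [R4 at 1.1.2]

Reduce t₂ = cons(g(cons(cons(g(cons(cons(a, b), a), b), a), a), b), a):
1. cons(g(cons(cons(g(cons(cons(a, b), a), b), a), a), b), a)  →  cons(cons(g(cons(cons(a, b), a), b), a), a)   [R7 at 1]
2. cons(cons(g(cons(cons(a, b), a), b), a), a)  →  cons(cons(cons(a, b), a), a)   [R7 at 1.1]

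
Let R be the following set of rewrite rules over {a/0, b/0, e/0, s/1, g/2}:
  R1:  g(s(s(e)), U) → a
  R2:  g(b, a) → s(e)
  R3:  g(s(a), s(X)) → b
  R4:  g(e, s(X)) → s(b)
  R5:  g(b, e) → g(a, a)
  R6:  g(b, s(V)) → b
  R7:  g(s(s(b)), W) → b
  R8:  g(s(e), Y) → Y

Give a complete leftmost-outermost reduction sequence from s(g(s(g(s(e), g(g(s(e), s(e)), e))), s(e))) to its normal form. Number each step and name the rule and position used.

s(s(e))

1. s(g(s(g(s(e), g(g(s(e), s(e)), e))), s(e)))  →  s(g(s(g(g(s(e), s(e)), e)), s(e)))   [R8 at 1.1.1]
2. s(g(s(g(g(s(e), s(e)), e)), s(e)))  →  s(g(s(g(s(e), e)), s(e)))   [R8 at 1.1.1.1]
3. s(g(s(g(s(e), e)), s(e)))  →  s(g(s(e), s(e)))   [R8 at 1.1.1]
4. s(g(s(e), s(e)))  →  s(s(e))   [R8 at 1]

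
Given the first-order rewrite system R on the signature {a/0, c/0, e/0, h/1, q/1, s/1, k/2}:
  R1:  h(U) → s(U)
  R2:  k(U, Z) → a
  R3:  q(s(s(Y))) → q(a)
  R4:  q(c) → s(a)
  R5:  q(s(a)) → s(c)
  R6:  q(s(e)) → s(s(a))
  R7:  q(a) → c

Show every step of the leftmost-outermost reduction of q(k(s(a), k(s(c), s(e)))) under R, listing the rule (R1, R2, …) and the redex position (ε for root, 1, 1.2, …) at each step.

1. q(k(s(a), k(s(c), s(e))))  →  q(a)   [R2 at 1]
2. q(a)  →  c   [R7 at ε]

c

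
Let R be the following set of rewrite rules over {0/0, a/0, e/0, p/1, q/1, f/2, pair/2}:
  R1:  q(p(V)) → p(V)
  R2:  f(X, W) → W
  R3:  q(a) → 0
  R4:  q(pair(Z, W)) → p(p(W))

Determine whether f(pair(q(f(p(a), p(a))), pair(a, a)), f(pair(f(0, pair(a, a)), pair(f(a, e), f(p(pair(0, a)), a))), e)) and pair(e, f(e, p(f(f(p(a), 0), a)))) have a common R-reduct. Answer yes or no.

Reduce t₁ = f(pair(q(f(p(a), p(a))), pair(a, a)), f(pair(f(0, pair(a, a)), pair(f(a, e), f(p(pair(0, a)), a))), e)):
1. f(pair(q(f(p(a), p(a))), pair(a, a)), f(pair(f(0, pair(a, a)), pair(f(a, e), f(p(pair(0, a)), a))), e))  →  f(pair(f(0, pair(a, a)), pair(f(a, e), f(p(pair(0, a)), a))), e)   [R2 at ε]
2. f(pair(f(0, pair(a, a)), pair(f(a, e), f(p(pair(0, a)), a))), e)  →  e   [R2 at ε]

Reduce t₂ = pair(e, f(e, p(f(f(p(a), 0), a)))):
1. pair(e, f(e, p(f(f(p(a), 0), a))))  →  pair(e, p(f(f(p(a), 0), a)))   [R2 at 2]
2. pair(e, p(f(f(p(a), 0), a)))  →  pair(e, p(a))   [R2 at 2.1]

no — NF(t₁) = e, NF(t₂) = pair(e, p(a))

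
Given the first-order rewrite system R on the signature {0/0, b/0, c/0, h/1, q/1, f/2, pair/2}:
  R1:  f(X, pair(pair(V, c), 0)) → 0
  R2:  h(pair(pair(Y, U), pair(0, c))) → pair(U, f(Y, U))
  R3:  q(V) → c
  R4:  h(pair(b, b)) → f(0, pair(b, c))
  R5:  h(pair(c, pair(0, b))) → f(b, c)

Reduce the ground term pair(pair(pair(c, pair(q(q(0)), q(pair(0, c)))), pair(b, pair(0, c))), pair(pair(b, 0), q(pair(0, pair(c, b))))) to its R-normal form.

pair(pair(pair(c, pair(c, c)), pair(b, pair(0, c))), pair(pair(b, 0), c))

1. pair(pair(pair(c, pair(q(q(0)), q(pair(0, c)))), pair(b, pair(0, c))), pair(pair(b, 0), q(pair(0, pair(c, b)))))  →  pair(pair(pair(c, pair(c, q(pair(0, c)))), pair(b, pair(0, c))), pair(pair(b, 0), q(pair(0, pair(c, b)))))   [R3 at 1.1.2.1]
2. pair(pair(pair(c, pair(c, q(pair(0, c)))), pair(b, pair(0, c))), pair(pair(b, 0), q(pair(0, pair(c, b)))))  →  pair(pair(pair(c, pair(c, c)), pair(b, pair(0, c))), pair(pair(b, 0), q(pair(0, pair(c, b)))))   [R3 at 1.1.2.2]
3. pair(pair(pair(c, pair(c, c)), pair(b, pair(0, c))), pair(pair(b, 0), q(pair(0, pair(c, b)))))  →  pair(pair(pair(c, pair(c, c)), pair(b, pair(0, c))), pair(pair(b, 0), c))   [R3 at 2.2]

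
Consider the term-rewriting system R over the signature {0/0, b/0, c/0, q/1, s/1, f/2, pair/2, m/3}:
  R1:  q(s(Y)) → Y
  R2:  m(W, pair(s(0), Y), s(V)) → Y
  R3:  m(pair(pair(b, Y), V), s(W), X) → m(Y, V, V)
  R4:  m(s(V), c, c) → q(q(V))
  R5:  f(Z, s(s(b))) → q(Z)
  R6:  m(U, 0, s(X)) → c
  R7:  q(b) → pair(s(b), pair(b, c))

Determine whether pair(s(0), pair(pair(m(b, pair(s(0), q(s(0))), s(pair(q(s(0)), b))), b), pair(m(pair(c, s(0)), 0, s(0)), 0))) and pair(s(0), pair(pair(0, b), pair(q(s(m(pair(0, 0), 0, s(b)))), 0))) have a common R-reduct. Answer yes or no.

yes — NF(t₁) = pair(s(0), pair(pair(0, b), pair(c, 0))), NF(t₂) = pair(s(0), pair(pair(0, b), pair(c, 0)))

Reduce t₁ = pair(s(0), pair(pair(m(b, pair(s(0), q(s(0))), s(pair(q(s(0)), b))), b), pair(m(pair(c, s(0)), 0, s(0)), 0))):
1. pair(s(0), pair(pair(m(b, pair(s(0), q(s(0))), s(pair(q(s(0)), b))), b), pair(m(pair(c, s(0)), 0, s(0)), 0)))  →  pair(s(0), pair(pair(q(s(0)), b), pair(m(pair(c, s(0)), 0, s(0)), 0)))   [R2 at 2.1.1]
2. pair(s(0), pair(pair(q(s(0)), b), pair(m(pair(c, s(0)), 0, s(0)), 0)))  →  pair(s(0), pair(pair(0, b), pair(m(pair(c, s(0)), 0, s(0)), 0)))   [R1 at 2.1.1]
3. pair(s(0), pair(pair(0, b), pair(m(pair(c, s(0)), 0, s(0)), 0)))  →  pair(s(0), pair(pair(0, b), pair(c, 0)))   [R6 at 2.2.1]

Reduce t₂ = pair(s(0), pair(pair(0, b), pair(q(s(m(pair(0, 0), 0, s(b)))), 0))):
1. pair(s(0), pair(pair(0, b), pair(q(s(m(pair(0, 0), 0, s(b)))), 0)))  →  pair(s(0), pair(pair(0, b), pair(m(pair(0, 0), 0, s(b)), 0)))   [R1 at 2.2.1]
2. pair(s(0), pair(pair(0, b), pair(m(pair(0, 0), 0, s(b)), 0)))  →  pair(s(0), pair(pair(0, b), pair(c, 0)))   [R6 at 2.2.1]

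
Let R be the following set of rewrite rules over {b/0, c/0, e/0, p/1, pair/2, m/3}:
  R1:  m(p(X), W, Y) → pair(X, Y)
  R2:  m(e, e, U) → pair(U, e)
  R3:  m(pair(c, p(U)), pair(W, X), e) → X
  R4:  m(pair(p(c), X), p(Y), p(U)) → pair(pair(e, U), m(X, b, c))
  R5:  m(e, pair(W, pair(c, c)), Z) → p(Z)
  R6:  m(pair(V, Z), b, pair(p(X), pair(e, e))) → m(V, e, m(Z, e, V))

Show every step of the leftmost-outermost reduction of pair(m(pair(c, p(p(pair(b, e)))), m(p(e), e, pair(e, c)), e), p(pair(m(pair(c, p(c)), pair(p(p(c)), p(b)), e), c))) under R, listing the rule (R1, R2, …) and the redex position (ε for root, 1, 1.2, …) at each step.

1. pair(m(pair(c, p(p(pair(b, e)))), m(p(e), e, pair(e, c)), e), p(pair(m(pair(c, p(c)), pair(p(p(c)), p(b)), e), c)))  →  pair(m(pair(c, p(p(pair(b, e)))), pair(e, pair(e, c)), e), p(pair(m(pair(c, p(c)), pair(p(p(c)), p(b)), e), c)))   [R1 at 1.2]
2. pair(m(pair(c, p(p(pair(b, e)))), pair(e, pair(e, c)), e), p(pair(m(pair(c, p(c)), pair(p(p(c)), p(b)), e), c)))  →  pair(pair(e, c), p(pair(m(pair(c, p(c)), pair(p(p(c)), p(b)), e), c)))   [R3 at 1]
3. pair(pair(e, c), p(pair(m(pair(c, p(c)), pair(p(p(c)), p(b)), e), c)))  →  pair(pair(e, c), p(pair(p(b), c)))   [R3 at 2.1.1]

pair(pair(e, c), p(pair(p(b), c)))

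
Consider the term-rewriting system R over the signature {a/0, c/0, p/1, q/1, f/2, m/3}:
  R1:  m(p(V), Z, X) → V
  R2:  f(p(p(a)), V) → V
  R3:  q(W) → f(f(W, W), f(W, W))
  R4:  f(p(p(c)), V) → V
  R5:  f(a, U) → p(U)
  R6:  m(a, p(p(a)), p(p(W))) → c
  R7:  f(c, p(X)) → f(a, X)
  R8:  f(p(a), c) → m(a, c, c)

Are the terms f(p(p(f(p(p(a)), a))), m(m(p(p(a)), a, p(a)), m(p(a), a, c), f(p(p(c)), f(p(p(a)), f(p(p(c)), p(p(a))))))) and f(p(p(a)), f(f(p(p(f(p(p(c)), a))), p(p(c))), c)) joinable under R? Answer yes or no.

no — NF(t₁) = a, NF(t₂) = c

Reduce t₁ = f(p(p(f(p(p(a)), a))), m(m(p(p(a)), a, p(a)), m(p(a), a, c), f(p(p(c)), f(p(p(a)), f(p(p(c)), p(p(a))))))):
1. f(p(p(f(p(p(a)), a))), m(m(p(p(a)), a, p(a)), m(p(a), a, c), f(p(p(c)), f(p(p(a)), f(p(p(c)), p(p(a)))))))  →  f(p(p(a)), m(m(p(p(a)), a, p(a)), m(p(a), a, c), f(p(p(c)), f(p(p(a)), f(p(p(c)), p(p(a)))))))   [R2 at 1.1.1]
2. f(p(p(a)), m(m(p(p(a)), a, p(a)), m(p(a), a, c), f(p(p(c)), f(p(p(a)), f(p(p(c)), p(p(a)))))))  →  m(m(p(p(a)), a, p(a)), m(p(a), a, c), f(p(p(c)), f(p(p(a)), f(p(p(c)), p(p(a))))))   [R2 at ε]
3. m(m(p(p(a)), a, p(a)), m(p(a), a, c), f(p(p(c)), f(p(p(a)), f(p(p(c)), p(p(a))))))  →  m(p(a), m(p(a), a, c), f(p(p(c)), f(p(p(a)), f(p(p(c)), p(p(a))))))   [R1 at 1]
4. m(p(a), m(p(a), a, c), f(p(p(c)), f(p(p(a)), f(p(p(c)), p(p(a))))))  →  a   [R1 at ε]

Reduce t₂ = f(p(p(a)), f(f(p(p(f(p(p(c)), a))), p(p(c))), c)):
1. f(p(p(a)), f(f(p(p(f(p(p(c)), a))), p(p(c))), c))  →  f(f(p(p(f(p(p(c)), a))), p(p(c))), c)   [R2 at ε]
2. f(f(p(p(f(p(p(c)), a))), p(p(c))), c)  →  f(f(p(p(a)), p(p(c))), c)   [R4 at 1.1.1.1]
3. f(f(p(p(a)), p(p(c))), c)  →  f(p(p(c)), c)   [R2 at 1]
4. f(p(p(c)), c)  →  c   [R4 at ε]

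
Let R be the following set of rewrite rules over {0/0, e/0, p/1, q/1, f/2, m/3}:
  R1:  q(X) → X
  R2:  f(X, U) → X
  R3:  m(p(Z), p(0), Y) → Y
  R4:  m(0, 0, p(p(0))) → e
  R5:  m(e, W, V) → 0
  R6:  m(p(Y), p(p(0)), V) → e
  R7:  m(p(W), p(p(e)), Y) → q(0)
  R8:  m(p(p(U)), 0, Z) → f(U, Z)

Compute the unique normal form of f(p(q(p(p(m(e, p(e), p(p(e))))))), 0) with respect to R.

1. f(p(q(p(p(m(e, p(e), p(p(e))))))), 0)  →  p(q(p(p(m(e, p(e), p(p(e)))))))   [R2 at ε]
2. p(q(p(p(m(e, p(e), p(p(e)))))))  →  p(p(p(m(e, p(e), p(p(e))))))   [R1 at 1]
3. p(p(p(m(e, p(e), p(p(e))))))  →  p(p(p(0)))   [R5 at 1.1.1]

p(p(p(0)))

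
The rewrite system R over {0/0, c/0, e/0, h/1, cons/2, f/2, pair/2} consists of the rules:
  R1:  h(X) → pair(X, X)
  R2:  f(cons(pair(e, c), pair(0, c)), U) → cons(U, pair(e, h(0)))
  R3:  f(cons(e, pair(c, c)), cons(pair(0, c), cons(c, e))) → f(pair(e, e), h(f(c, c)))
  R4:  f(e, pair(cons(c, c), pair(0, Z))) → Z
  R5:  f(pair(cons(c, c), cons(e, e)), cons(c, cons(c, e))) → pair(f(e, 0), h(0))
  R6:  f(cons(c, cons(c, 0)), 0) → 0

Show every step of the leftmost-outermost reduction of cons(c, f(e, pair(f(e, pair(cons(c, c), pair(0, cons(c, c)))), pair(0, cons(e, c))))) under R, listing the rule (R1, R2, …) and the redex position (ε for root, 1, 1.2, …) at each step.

cons(c, cons(e, c))

1. cons(c, f(e, pair(f(e, pair(cons(c, c), pair(0, cons(c, c)))), pair(0, cons(e, c)))))  →  cons(c, f(e, pair(cons(c, c), pair(0, cons(e, c)))))   [R4 at 2.2.1]
2. cons(c, f(e, pair(cons(c, c), pair(0, cons(e, c)))))  →  cons(c, cons(e, c))   [R4 at 2]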